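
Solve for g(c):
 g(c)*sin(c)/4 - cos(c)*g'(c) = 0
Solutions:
 g(c) = C1/cos(c)^(1/4)


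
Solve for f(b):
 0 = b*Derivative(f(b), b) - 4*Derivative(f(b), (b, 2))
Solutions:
 f(b) = C1 + C2*erfi(sqrt(2)*b/4)


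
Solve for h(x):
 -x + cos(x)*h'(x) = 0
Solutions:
 h(x) = C1 + Integral(x/cos(x), x)


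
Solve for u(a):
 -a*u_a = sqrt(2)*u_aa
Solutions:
 u(a) = C1 + C2*erf(2^(1/4)*a/2)


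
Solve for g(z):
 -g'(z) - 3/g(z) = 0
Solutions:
 g(z) = -sqrt(C1 - 6*z)
 g(z) = sqrt(C1 - 6*z)


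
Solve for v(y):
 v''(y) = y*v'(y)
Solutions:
 v(y) = C1 + C2*erfi(sqrt(2)*y/2)


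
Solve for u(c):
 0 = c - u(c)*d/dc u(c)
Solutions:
 u(c) = -sqrt(C1 + c^2)
 u(c) = sqrt(C1 + c^2)


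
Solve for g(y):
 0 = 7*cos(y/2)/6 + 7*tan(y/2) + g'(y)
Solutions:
 g(y) = C1 + 14*log(cos(y/2)) - 7*sin(y/2)/3


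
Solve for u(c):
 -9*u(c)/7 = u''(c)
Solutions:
 u(c) = C1*sin(3*sqrt(7)*c/7) + C2*cos(3*sqrt(7)*c/7)


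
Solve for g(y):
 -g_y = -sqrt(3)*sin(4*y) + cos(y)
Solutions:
 g(y) = C1 - sin(y) - sqrt(3)*cos(4*y)/4


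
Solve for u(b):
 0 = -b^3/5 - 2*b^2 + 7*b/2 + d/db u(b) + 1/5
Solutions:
 u(b) = C1 + b^4/20 + 2*b^3/3 - 7*b^2/4 - b/5


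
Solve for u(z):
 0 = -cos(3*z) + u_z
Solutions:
 u(z) = C1 + sin(3*z)/3


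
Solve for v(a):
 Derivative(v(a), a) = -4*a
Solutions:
 v(a) = C1 - 2*a^2


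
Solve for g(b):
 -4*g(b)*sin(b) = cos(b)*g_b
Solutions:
 g(b) = C1*cos(b)^4


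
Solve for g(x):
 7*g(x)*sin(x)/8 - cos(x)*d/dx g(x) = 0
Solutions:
 g(x) = C1/cos(x)^(7/8)


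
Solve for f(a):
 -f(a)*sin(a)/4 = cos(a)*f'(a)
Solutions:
 f(a) = C1*cos(a)^(1/4)


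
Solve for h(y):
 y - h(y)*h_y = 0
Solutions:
 h(y) = -sqrt(C1 + y^2)
 h(y) = sqrt(C1 + y^2)


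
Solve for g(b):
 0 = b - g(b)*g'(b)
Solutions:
 g(b) = -sqrt(C1 + b^2)
 g(b) = sqrt(C1 + b^2)


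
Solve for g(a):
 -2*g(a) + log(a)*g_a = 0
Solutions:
 g(a) = C1*exp(2*li(a))


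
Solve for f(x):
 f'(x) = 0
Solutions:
 f(x) = C1


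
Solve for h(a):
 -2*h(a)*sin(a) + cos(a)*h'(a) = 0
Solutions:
 h(a) = C1/cos(a)^2


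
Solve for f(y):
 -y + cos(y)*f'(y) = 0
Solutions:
 f(y) = C1 + Integral(y/cos(y), y)


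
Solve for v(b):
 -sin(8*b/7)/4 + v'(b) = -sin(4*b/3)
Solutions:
 v(b) = C1 - 7*cos(8*b/7)/32 + 3*cos(4*b/3)/4


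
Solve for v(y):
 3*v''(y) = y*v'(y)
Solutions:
 v(y) = C1 + C2*erfi(sqrt(6)*y/6)


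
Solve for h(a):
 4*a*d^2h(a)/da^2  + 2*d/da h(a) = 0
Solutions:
 h(a) = C1 + C2*sqrt(a)


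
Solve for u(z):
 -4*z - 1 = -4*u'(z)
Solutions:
 u(z) = C1 + z^2/2 + z/4


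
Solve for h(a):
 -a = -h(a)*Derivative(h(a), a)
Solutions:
 h(a) = -sqrt(C1 + a^2)
 h(a) = sqrt(C1 + a^2)


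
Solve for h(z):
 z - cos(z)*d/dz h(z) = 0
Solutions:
 h(z) = C1 + Integral(z/cos(z), z)


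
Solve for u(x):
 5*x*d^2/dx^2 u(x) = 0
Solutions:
 u(x) = C1 + C2*x


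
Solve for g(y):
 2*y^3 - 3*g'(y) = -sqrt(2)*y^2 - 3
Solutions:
 g(y) = C1 + y^4/6 + sqrt(2)*y^3/9 + y


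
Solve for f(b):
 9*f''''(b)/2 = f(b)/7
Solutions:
 f(b) = C1*exp(-2^(1/4)*sqrt(3)*7^(3/4)*b/21) + C2*exp(2^(1/4)*sqrt(3)*7^(3/4)*b/21) + C3*sin(2^(1/4)*sqrt(3)*7^(3/4)*b/21) + C4*cos(2^(1/4)*sqrt(3)*7^(3/4)*b/21)


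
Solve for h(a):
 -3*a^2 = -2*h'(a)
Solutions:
 h(a) = C1 + a^3/2


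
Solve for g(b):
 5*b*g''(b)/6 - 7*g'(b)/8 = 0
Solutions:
 g(b) = C1 + C2*b^(41/20)


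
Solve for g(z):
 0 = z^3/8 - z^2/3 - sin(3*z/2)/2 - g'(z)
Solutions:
 g(z) = C1 + z^4/32 - z^3/9 + cos(3*z/2)/3


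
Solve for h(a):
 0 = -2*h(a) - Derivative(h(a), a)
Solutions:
 h(a) = C1*exp(-2*a)


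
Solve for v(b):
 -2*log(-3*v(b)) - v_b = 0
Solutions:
 Integral(1/(log(-_y) + log(3)), (_y, v(b)))/2 = C1 - b


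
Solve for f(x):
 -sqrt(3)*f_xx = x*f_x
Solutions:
 f(x) = C1 + C2*erf(sqrt(2)*3^(3/4)*x/6)


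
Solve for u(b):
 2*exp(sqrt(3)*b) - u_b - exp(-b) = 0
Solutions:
 u(b) = C1 + 2*sqrt(3)*exp(sqrt(3)*b)/3 + exp(-b)


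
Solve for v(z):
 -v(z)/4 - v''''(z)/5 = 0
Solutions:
 v(z) = (C1*sin(5^(1/4)*z/2) + C2*cos(5^(1/4)*z/2))*exp(-5^(1/4)*z/2) + (C3*sin(5^(1/4)*z/2) + C4*cos(5^(1/4)*z/2))*exp(5^(1/4)*z/2)


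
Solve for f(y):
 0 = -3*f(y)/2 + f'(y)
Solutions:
 f(y) = C1*exp(3*y/2)


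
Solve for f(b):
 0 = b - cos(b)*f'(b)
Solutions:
 f(b) = C1 + Integral(b/cos(b), b)


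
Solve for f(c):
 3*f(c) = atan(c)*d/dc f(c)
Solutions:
 f(c) = C1*exp(3*Integral(1/atan(c), c))


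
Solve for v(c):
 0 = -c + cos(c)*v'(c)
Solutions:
 v(c) = C1 + Integral(c/cos(c), c)


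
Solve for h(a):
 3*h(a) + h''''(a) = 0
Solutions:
 h(a) = (C1*sin(sqrt(2)*3^(1/4)*a/2) + C2*cos(sqrt(2)*3^(1/4)*a/2))*exp(-sqrt(2)*3^(1/4)*a/2) + (C3*sin(sqrt(2)*3^(1/4)*a/2) + C4*cos(sqrt(2)*3^(1/4)*a/2))*exp(sqrt(2)*3^(1/4)*a/2)


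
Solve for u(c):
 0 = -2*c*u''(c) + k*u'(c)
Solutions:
 u(c) = C1 + c^(re(k)/2 + 1)*(C2*sin(log(c)*Abs(im(k))/2) + C3*cos(log(c)*im(k)/2))


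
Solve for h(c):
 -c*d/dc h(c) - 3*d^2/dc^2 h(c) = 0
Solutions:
 h(c) = C1 + C2*erf(sqrt(6)*c/6)


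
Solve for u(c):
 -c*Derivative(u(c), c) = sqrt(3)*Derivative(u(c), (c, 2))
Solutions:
 u(c) = C1 + C2*erf(sqrt(2)*3^(3/4)*c/6)


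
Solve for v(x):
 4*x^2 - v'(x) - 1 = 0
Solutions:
 v(x) = C1 + 4*x^3/3 - x


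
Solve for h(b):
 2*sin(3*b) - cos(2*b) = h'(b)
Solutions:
 h(b) = C1 - sin(2*b)/2 - 2*cos(3*b)/3


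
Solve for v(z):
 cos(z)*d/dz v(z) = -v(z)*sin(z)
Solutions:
 v(z) = C1*cos(z)


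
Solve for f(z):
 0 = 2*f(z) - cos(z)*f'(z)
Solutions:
 f(z) = C1*(sin(z) + 1)/(sin(z) - 1)


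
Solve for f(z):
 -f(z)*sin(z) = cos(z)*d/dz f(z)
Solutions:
 f(z) = C1*cos(z)


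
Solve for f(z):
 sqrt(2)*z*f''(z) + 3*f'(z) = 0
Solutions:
 f(z) = C1 + C2*z^(1 - 3*sqrt(2)/2)


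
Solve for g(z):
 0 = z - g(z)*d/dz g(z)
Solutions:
 g(z) = -sqrt(C1 + z^2)
 g(z) = sqrt(C1 + z^2)


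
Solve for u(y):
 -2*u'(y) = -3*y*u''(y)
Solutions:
 u(y) = C1 + C2*y^(5/3)


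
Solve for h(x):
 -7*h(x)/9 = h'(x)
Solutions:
 h(x) = C1*exp(-7*x/9)


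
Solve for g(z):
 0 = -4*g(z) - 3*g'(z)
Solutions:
 g(z) = C1*exp(-4*z/3)


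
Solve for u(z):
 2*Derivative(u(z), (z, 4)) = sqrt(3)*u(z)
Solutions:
 u(z) = C1*exp(-2^(3/4)*3^(1/8)*z/2) + C2*exp(2^(3/4)*3^(1/8)*z/2) + C3*sin(2^(3/4)*3^(1/8)*z/2) + C4*cos(2^(3/4)*3^(1/8)*z/2)


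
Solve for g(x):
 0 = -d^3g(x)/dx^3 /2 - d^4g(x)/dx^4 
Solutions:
 g(x) = C1 + C2*x + C3*x^2 + C4*exp(-x/2)


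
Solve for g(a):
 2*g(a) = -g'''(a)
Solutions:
 g(a) = C3*exp(-2^(1/3)*a) + (C1*sin(2^(1/3)*sqrt(3)*a/2) + C2*cos(2^(1/3)*sqrt(3)*a/2))*exp(2^(1/3)*a/2)


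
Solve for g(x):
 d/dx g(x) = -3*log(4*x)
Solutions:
 g(x) = C1 - 3*x*log(x) - x*log(64) + 3*x


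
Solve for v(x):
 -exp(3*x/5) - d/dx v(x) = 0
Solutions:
 v(x) = C1 - 5*exp(3*x/5)/3


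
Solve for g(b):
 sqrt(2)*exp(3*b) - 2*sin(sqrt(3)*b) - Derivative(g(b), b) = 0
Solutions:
 g(b) = C1 + sqrt(2)*exp(3*b)/3 + 2*sqrt(3)*cos(sqrt(3)*b)/3


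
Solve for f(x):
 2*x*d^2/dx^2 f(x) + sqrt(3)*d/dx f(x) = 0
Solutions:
 f(x) = C1 + C2*x^(1 - sqrt(3)/2)


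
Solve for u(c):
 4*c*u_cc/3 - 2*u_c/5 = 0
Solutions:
 u(c) = C1 + C2*c^(13/10)


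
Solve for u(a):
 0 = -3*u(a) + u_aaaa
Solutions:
 u(a) = C1*exp(-3^(1/4)*a) + C2*exp(3^(1/4)*a) + C3*sin(3^(1/4)*a) + C4*cos(3^(1/4)*a)


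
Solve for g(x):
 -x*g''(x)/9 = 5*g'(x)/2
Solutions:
 g(x) = C1 + C2/x^(43/2)


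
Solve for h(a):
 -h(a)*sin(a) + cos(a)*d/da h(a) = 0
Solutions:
 h(a) = C1/cos(a)


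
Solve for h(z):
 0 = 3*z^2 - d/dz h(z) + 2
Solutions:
 h(z) = C1 + z^3 + 2*z


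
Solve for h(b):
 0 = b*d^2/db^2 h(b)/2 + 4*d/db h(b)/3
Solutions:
 h(b) = C1 + C2/b^(5/3)


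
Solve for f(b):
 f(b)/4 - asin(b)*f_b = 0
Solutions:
 f(b) = C1*exp(Integral(1/asin(b), b)/4)


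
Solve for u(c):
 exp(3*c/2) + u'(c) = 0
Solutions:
 u(c) = C1 - 2*exp(3*c/2)/3


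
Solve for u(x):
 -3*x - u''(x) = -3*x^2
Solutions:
 u(x) = C1 + C2*x + x^4/4 - x^3/2


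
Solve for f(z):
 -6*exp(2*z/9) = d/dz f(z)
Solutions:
 f(z) = C1 - 27*exp(2*z/9)


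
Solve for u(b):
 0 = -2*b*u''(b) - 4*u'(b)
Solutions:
 u(b) = C1 + C2/b


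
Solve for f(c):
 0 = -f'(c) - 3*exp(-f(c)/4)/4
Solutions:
 f(c) = 4*log(C1 - 3*c/16)


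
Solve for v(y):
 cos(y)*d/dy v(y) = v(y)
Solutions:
 v(y) = C1*sqrt(sin(y) + 1)/sqrt(sin(y) - 1)


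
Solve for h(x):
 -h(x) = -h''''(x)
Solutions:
 h(x) = C1*exp(-x) + C2*exp(x) + C3*sin(x) + C4*cos(x)


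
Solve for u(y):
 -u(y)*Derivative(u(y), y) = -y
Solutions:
 u(y) = -sqrt(C1 + y^2)
 u(y) = sqrt(C1 + y^2)


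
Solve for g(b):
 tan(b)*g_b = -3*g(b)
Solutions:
 g(b) = C1/sin(b)^3


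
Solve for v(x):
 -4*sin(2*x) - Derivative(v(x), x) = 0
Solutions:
 v(x) = C1 + 2*cos(2*x)


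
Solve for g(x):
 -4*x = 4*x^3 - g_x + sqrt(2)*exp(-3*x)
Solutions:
 g(x) = C1 + x^4 + 2*x^2 - sqrt(2)*exp(-3*x)/3


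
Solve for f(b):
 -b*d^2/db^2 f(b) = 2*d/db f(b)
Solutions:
 f(b) = C1 + C2/b


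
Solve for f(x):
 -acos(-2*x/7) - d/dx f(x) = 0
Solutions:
 f(x) = C1 - x*acos(-2*x/7) - sqrt(49 - 4*x^2)/2


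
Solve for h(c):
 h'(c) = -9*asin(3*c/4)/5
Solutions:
 h(c) = C1 - 9*c*asin(3*c/4)/5 - 3*sqrt(16 - 9*c^2)/5


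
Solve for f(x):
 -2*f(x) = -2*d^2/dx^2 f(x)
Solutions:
 f(x) = C1*exp(-x) + C2*exp(x)


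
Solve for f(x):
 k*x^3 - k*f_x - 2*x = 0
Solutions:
 f(x) = C1 + x^4/4 - x^2/k


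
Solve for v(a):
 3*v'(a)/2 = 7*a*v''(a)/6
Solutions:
 v(a) = C1 + C2*a^(16/7)


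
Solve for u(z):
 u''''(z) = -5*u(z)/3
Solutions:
 u(z) = (C1*sin(sqrt(2)*3^(3/4)*5^(1/4)*z/6) + C2*cos(sqrt(2)*3^(3/4)*5^(1/4)*z/6))*exp(-sqrt(2)*3^(3/4)*5^(1/4)*z/6) + (C3*sin(sqrt(2)*3^(3/4)*5^(1/4)*z/6) + C4*cos(sqrt(2)*3^(3/4)*5^(1/4)*z/6))*exp(sqrt(2)*3^(3/4)*5^(1/4)*z/6)


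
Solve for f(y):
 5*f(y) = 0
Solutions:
 f(y) = 0


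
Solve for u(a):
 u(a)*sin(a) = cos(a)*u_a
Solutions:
 u(a) = C1/cos(a)


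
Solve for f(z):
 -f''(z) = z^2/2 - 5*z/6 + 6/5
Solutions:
 f(z) = C1 + C2*z - z^4/24 + 5*z^3/36 - 3*z^2/5


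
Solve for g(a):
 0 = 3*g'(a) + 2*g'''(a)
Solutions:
 g(a) = C1 + C2*sin(sqrt(6)*a/2) + C3*cos(sqrt(6)*a/2)


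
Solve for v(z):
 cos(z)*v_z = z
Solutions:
 v(z) = C1 + Integral(z/cos(z), z)


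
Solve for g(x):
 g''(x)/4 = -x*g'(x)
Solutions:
 g(x) = C1 + C2*erf(sqrt(2)*x)


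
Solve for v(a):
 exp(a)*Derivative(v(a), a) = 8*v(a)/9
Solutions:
 v(a) = C1*exp(-8*exp(-a)/9)


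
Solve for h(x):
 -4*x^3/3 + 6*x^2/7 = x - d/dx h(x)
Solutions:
 h(x) = C1 + x^4/3 - 2*x^3/7 + x^2/2


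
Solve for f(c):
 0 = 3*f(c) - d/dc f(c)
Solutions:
 f(c) = C1*exp(3*c)


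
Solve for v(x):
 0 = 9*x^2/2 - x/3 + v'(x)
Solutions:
 v(x) = C1 - 3*x^3/2 + x^2/6


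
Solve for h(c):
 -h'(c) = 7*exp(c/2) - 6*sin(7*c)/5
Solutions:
 h(c) = C1 - 14*exp(c/2) - 6*cos(7*c)/35


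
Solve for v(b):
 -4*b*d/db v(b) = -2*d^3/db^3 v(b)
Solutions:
 v(b) = C1 + Integral(C2*airyai(2^(1/3)*b) + C3*airybi(2^(1/3)*b), b)


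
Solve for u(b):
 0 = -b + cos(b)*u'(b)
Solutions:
 u(b) = C1 + Integral(b/cos(b), b)


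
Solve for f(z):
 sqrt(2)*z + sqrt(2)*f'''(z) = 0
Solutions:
 f(z) = C1 + C2*z + C3*z^2 - z^4/24


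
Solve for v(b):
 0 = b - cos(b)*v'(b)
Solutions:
 v(b) = C1 + Integral(b/cos(b), b)


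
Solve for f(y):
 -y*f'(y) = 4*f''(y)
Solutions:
 f(y) = C1 + C2*erf(sqrt(2)*y/4)


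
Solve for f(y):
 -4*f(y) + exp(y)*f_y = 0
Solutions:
 f(y) = C1*exp(-4*exp(-y))


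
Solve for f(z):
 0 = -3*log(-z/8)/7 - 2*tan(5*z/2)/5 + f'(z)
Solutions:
 f(z) = C1 + 3*z*log(-z)/7 - 9*z*log(2)/7 - 3*z/7 - 4*log(cos(5*z/2))/25


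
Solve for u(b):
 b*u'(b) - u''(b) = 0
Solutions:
 u(b) = C1 + C2*erfi(sqrt(2)*b/2)


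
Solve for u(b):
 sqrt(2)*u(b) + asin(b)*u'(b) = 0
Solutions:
 u(b) = C1*exp(-sqrt(2)*Integral(1/asin(b), b))


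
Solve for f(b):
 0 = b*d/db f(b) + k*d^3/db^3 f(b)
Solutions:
 f(b) = C1 + Integral(C2*airyai(b*(-1/k)^(1/3)) + C3*airybi(b*(-1/k)^(1/3)), b)


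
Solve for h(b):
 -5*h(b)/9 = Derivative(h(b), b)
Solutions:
 h(b) = C1*exp(-5*b/9)


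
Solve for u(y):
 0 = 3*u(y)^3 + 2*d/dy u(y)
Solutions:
 u(y) = -sqrt(-1/(C1 - 3*y))
 u(y) = sqrt(-1/(C1 - 3*y))


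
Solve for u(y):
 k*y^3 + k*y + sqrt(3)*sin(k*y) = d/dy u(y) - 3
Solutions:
 u(y) = C1 + k*y^4/4 + k*y^2/2 + 3*y - sqrt(3)*cos(k*y)/k


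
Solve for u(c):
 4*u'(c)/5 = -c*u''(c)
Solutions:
 u(c) = C1 + C2*c^(1/5)


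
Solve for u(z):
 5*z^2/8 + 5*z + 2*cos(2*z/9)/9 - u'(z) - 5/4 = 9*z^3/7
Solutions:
 u(z) = C1 - 9*z^4/28 + 5*z^3/24 + 5*z^2/2 - 5*z/4 + sin(2*z/9)


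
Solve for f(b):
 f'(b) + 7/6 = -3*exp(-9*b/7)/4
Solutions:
 f(b) = C1 - 7*b/6 + 7*exp(-9*b/7)/12


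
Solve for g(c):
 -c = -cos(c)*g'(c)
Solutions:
 g(c) = C1 + Integral(c/cos(c), c)


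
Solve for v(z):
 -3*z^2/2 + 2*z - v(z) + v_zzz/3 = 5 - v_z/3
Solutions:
 v(z) = C1*exp(-z*(-2*18^(1/3)/(27 + sqrt(741))^(1/3) + 12^(1/3)*(27 + sqrt(741))^(1/3))/12)*sin(2^(1/3)*3^(1/6)*z*(6/(27 + sqrt(741))^(1/3) + 2^(1/3)*3^(2/3)*(27 + sqrt(741))^(1/3))/12) + C2*exp(-z*(-2*18^(1/3)/(27 + sqrt(741))^(1/3) + 12^(1/3)*(27 + sqrt(741))^(1/3))/12)*cos(2^(1/3)*3^(1/6)*z*(6/(27 + sqrt(741))^(1/3) + 2^(1/3)*3^(2/3)*(27 + sqrt(741))^(1/3))/12) + C3*exp(z*(-2*18^(1/3)/(27 + sqrt(741))^(1/3) + 12^(1/3)*(27 + sqrt(741))^(1/3))/6) - 3*z^2/2 + z - 14/3


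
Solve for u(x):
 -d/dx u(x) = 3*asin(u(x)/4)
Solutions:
 Integral(1/asin(_y/4), (_y, u(x))) = C1 - 3*x


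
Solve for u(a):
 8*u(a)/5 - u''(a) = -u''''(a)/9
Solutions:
 u(a) = C1*exp(-sqrt(30)*a*sqrt(15 - sqrt(65))/10) + C2*exp(sqrt(30)*a*sqrt(15 - sqrt(65))/10) + C3*exp(-sqrt(30)*a*sqrt(sqrt(65) + 15)/10) + C4*exp(sqrt(30)*a*sqrt(sqrt(65) + 15)/10)


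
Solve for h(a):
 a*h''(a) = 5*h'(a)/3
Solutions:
 h(a) = C1 + C2*a^(8/3)


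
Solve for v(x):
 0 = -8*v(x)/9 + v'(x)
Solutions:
 v(x) = C1*exp(8*x/9)


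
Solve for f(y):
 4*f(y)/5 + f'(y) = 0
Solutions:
 f(y) = C1*exp(-4*y/5)


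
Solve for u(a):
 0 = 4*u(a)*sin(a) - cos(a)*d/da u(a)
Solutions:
 u(a) = C1/cos(a)^4


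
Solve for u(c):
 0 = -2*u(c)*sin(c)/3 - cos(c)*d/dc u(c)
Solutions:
 u(c) = C1*cos(c)^(2/3)


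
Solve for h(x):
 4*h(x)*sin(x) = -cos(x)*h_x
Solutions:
 h(x) = C1*cos(x)^4


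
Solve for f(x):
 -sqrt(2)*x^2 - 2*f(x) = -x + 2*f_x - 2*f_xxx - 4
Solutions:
 f(x) = C1*exp(-x*(2*18^(1/3)/(sqrt(69) + 9)^(1/3) + 12^(1/3)*(sqrt(69) + 9)^(1/3))/12)*sin(2^(1/3)*3^(1/6)*x*(-2^(1/3)*3^(2/3)*(sqrt(69) + 9)^(1/3) + 6/(sqrt(69) + 9)^(1/3))/12) + C2*exp(-x*(2*18^(1/3)/(sqrt(69) + 9)^(1/3) + 12^(1/3)*(sqrt(69) + 9)^(1/3))/12)*cos(2^(1/3)*3^(1/6)*x*(-2^(1/3)*3^(2/3)*(sqrt(69) + 9)^(1/3) + 6/(sqrt(69) + 9)^(1/3))/12) + C3*exp(x*(2*18^(1/3)/(sqrt(69) + 9)^(1/3) + 12^(1/3)*(sqrt(69) + 9)^(1/3))/6) - sqrt(2)*x^2/2 + x/2 + sqrt(2)*x - sqrt(2) + 3/2


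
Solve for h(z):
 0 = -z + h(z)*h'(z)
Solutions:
 h(z) = -sqrt(C1 + z^2)
 h(z) = sqrt(C1 + z^2)


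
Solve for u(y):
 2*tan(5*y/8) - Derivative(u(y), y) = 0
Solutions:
 u(y) = C1 - 16*log(cos(5*y/8))/5


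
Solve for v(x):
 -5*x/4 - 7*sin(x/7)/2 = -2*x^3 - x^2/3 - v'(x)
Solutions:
 v(x) = C1 - x^4/2 - x^3/9 + 5*x^2/8 - 49*cos(x/7)/2


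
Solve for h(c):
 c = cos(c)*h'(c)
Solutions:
 h(c) = C1 + Integral(c/cos(c), c)


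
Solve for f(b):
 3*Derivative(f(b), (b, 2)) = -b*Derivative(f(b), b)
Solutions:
 f(b) = C1 + C2*erf(sqrt(6)*b/6)


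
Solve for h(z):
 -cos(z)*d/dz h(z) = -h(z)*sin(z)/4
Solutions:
 h(z) = C1/cos(z)^(1/4)


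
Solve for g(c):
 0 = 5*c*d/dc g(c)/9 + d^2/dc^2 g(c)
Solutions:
 g(c) = C1 + C2*erf(sqrt(10)*c/6)


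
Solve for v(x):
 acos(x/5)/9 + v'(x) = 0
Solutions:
 v(x) = C1 - x*acos(x/5)/9 + sqrt(25 - x^2)/9


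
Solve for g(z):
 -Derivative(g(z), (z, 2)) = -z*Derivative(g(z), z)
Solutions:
 g(z) = C1 + C2*erfi(sqrt(2)*z/2)


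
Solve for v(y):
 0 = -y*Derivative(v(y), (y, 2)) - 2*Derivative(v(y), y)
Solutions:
 v(y) = C1 + C2/y


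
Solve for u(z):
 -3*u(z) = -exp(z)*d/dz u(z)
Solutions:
 u(z) = C1*exp(-3*exp(-z))


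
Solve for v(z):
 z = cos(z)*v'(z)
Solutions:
 v(z) = C1 + Integral(z/cos(z), z)


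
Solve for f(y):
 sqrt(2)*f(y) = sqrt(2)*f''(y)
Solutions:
 f(y) = C1*exp(-y) + C2*exp(y)


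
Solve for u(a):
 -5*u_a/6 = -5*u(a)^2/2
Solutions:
 u(a) = -1/(C1 + 3*a)


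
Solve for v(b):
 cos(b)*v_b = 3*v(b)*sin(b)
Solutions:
 v(b) = C1/cos(b)^3


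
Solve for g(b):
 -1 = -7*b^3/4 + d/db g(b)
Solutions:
 g(b) = C1 + 7*b^4/16 - b


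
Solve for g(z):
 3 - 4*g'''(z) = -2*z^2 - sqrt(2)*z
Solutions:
 g(z) = C1 + C2*z + C3*z^2 + z^5/120 + sqrt(2)*z^4/96 + z^3/8


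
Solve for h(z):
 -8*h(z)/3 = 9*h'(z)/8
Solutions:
 h(z) = C1*exp(-64*z/27)


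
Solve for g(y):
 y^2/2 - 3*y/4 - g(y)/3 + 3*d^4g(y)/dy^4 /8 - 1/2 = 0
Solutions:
 g(y) = C1*exp(-2^(3/4)*sqrt(3)*y/3) + C2*exp(2^(3/4)*sqrt(3)*y/3) + C3*sin(2^(3/4)*sqrt(3)*y/3) + C4*cos(2^(3/4)*sqrt(3)*y/3) + 3*y^2/2 - 9*y/4 - 3/2


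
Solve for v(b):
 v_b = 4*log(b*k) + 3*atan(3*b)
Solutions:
 v(b) = C1 + 4*b*log(b*k) + 3*b*atan(3*b) - 4*b - log(9*b^2 + 1)/2


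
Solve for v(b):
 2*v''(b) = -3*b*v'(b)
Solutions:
 v(b) = C1 + C2*erf(sqrt(3)*b/2)


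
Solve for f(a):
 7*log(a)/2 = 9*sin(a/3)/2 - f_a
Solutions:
 f(a) = C1 - 7*a*log(a)/2 + 7*a/2 - 27*cos(a/3)/2


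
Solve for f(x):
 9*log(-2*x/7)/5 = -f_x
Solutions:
 f(x) = C1 - 9*x*log(-x)/5 + 9*x*(-log(2) + 1 + log(7))/5


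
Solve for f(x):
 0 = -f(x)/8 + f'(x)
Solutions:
 f(x) = C1*exp(x/8)


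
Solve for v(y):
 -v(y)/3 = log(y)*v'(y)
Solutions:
 v(y) = C1*exp(-li(y)/3)


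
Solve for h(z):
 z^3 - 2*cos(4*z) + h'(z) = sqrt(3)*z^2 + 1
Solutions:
 h(z) = C1 - z^4/4 + sqrt(3)*z^3/3 + z + sin(4*z)/2


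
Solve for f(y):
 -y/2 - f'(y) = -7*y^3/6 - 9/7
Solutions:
 f(y) = C1 + 7*y^4/24 - y^2/4 + 9*y/7


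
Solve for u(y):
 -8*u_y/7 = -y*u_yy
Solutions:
 u(y) = C1 + C2*y^(15/7)


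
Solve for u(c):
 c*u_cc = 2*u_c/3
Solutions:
 u(c) = C1 + C2*c^(5/3)


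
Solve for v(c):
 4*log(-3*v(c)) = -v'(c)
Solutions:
 Integral(1/(log(-_y) + log(3)), (_y, v(c)))/4 = C1 - c


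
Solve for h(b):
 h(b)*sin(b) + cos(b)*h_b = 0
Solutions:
 h(b) = C1*cos(b)


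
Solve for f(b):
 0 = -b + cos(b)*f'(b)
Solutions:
 f(b) = C1 + Integral(b/cos(b), b)


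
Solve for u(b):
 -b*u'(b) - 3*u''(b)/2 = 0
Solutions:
 u(b) = C1 + C2*erf(sqrt(3)*b/3)


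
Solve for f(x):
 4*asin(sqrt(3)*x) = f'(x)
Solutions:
 f(x) = C1 + 4*x*asin(sqrt(3)*x) + 4*sqrt(3)*sqrt(1 - 3*x^2)/3


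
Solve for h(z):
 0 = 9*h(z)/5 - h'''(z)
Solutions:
 h(z) = C3*exp(15^(2/3)*z/5) + (C1*sin(3*3^(1/6)*5^(2/3)*z/10) + C2*cos(3*3^(1/6)*5^(2/3)*z/10))*exp(-15^(2/3)*z/10)


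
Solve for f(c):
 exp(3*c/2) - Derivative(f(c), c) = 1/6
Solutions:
 f(c) = C1 - c/6 + 2*exp(3*c/2)/3


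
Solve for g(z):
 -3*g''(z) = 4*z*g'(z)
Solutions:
 g(z) = C1 + C2*erf(sqrt(6)*z/3)


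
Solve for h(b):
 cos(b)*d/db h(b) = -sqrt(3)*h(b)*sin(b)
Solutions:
 h(b) = C1*cos(b)^(sqrt(3))


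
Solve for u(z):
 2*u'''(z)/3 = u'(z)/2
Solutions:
 u(z) = C1 + C2*exp(-sqrt(3)*z/2) + C3*exp(sqrt(3)*z/2)


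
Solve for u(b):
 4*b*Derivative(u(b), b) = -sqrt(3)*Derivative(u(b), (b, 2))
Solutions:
 u(b) = C1 + C2*erf(sqrt(2)*3^(3/4)*b/3)


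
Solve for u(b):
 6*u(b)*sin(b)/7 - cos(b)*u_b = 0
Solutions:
 u(b) = C1/cos(b)^(6/7)


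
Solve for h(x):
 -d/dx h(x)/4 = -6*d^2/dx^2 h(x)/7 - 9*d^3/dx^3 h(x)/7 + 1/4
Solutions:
 h(x) = C1 + C2*exp(x*(-2 + sqrt(11))/6) + C3*exp(-x*(2 + sqrt(11))/6) - x


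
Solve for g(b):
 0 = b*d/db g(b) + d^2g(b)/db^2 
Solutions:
 g(b) = C1 + C2*erf(sqrt(2)*b/2)


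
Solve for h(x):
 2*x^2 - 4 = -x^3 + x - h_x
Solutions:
 h(x) = C1 - x^4/4 - 2*x^3/3 + x^2/2 + 4*x


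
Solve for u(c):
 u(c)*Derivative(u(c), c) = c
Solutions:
 u(c) = -sqrt(C1 + c^2)
 u(c) = sqrt(C1 + c^2)


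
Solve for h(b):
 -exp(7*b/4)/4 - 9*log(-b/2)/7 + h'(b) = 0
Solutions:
 h(b) = C1 + 9*b*log(-b)/7 + 9*b*(-1 - log(2))/7 + exp(7*b/4)/7


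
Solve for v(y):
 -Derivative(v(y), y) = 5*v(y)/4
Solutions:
 v(y) = C1*exp(-5*y/4)


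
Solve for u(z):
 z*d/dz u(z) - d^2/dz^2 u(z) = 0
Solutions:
 u(z) = C1 + C2*erfi(sqrt(2)*z/2)


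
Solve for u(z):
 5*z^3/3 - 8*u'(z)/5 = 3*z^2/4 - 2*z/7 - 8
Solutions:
 u(z) = C1 + 25*z^4/96 - 5*z^3/32 + 5*z^2/56 + 5*z


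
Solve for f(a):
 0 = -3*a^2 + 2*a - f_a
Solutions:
 f(a) = C1 - a^3 + a^2


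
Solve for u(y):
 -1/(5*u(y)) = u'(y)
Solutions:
 u(y) = -sqrt(C1 - 10*y)/5
 u(y) = sqrt(C1 - 10*y)/5


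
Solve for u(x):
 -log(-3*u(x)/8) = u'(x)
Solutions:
 Integral(1/(log(-_y) - 3*log(2) + log(3)), (_y, u(x))) = C1 - x


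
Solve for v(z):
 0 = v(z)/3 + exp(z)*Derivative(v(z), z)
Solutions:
 v(z) = C1*exp(exp(-z)/3)


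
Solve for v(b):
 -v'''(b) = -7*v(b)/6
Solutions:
 v(b) = C3*exp(6^(2/3)*7^(1/3)*b/6) + (C1*sin(2^(2/3)*3^(1/6)*7^(1/3)*b/4) + C2*cos(2^(2/3)*3^(1/6)*7^(1/3)*b/4))*exp(-6^(2/3)*7^(1/3)*b/12)


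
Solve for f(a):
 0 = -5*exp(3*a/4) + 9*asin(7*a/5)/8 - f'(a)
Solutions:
 f(a) = C1 + 9*a*asin(7*a/5)/8 + 9*sqrt(25 - 49*a^2)/56 - 20*exp(3*a/4)/3


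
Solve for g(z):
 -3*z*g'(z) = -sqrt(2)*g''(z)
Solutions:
 g(z) = C1 + C2*erfi(2^(1/4)*sqrt(3)*z/2)


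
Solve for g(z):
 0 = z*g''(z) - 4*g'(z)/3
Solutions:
 g(z) = C1 + C2*z^(7/3)


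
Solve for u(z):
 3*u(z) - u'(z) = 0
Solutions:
 u(z) = C1*exp(3*z)


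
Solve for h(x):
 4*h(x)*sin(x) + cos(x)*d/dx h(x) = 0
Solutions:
 h(x) = C1*cos(x)^4


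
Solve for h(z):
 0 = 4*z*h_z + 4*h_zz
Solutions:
 h(z) = C1 + C2*erf(sqrt(2)*z/2)


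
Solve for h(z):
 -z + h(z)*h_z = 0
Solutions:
 h(z) = -sqrt(C1 + z^2)
 h(z) = sqrt(C1 + z^2)


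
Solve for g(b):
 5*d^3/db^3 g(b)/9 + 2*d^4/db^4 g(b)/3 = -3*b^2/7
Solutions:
 g(b) = C1 + C2*b + C3*b^2 + C4*exp(-5*b/6) - 9*b^5/700 + 27*b^4/350 - 324*b^3/875


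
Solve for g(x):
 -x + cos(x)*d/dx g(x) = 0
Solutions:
 g(x) = C1 + Integral(x/cos(x), x)


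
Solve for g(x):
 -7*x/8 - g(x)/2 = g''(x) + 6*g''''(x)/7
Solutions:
 g(x) = -7*x/4 + (C1*sin(sqrt(2)*3^(3/4)*7^(1/4)*x*cos(atan(sqrt(35)/7)/2)/6) + C2*cos(sqrt(2)*3^(3/4)*7^(1/4)*x*cos(atan(sqrt(35)/7)/2)/6))*exp(-sqrt(2)*3^(3/4)*7^(1/4)*x*sin(atan(sqrt(35)/7)/2)/6) + (C3*sin(sqrt(2)*3^(3/4)*7^(1/4)*x*cos(atan(sqrt(35)/7)/2)/6) + C4*cos(sqrt(2)*3^(3/4)*7^(1/4)*x*cos(atan(sqrt(35)/7)/2)/6))*exp(sqrt(2)*3^(3/4)*7^(1/4)*x*sin(atan(sqrt(35)/7)/2)/6)


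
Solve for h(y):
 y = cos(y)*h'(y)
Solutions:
 h(y) = C1 + Integral(y/cos(y), y)


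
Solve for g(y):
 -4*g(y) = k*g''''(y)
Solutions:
 g(y) = C1*exp(-sqrt(2)*y*(-1/k)^(1/4)) + C2*exp(sqrt(2)*y*(-1/k)^(1/4)) + C3*exp(-sqrt(2)*I*y*(-1/k)^(1/4)) + C4*exp(sqrt(2)*I*y*(-1/k)^(1/4))


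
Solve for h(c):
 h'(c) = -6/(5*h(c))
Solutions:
 h(c) = -sqrt(C1 - 60*c)/5
 h(c) = sqrt(C1 - 60*c)/5


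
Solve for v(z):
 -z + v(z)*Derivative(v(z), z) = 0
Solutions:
 v(z) = -sqrt(C1 + z^2)
 v(z) = sqrt(C1 + z^2)


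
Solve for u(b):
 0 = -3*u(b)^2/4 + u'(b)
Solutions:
 u(b) = -4/(C1 + 3*b)


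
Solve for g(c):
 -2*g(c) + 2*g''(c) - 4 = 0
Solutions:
 g(c) = C1*exp(-c) + C2*exp(c) - 2


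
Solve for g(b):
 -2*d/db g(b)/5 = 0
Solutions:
 g(b) = C1


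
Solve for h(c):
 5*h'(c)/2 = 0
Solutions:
 h(c) = C1


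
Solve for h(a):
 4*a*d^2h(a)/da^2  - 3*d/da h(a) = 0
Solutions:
 h(a) = C1 + C2*a^(7/4)


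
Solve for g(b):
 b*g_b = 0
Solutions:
 g(b) = C1


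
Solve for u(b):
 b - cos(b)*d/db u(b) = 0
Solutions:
 u(b) = C1 + Integral(b/cos(b), b)


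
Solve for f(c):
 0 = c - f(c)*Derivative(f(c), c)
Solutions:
 f(c) = -sqrt(C1 + c^2)
 f(c) = sqrt(C1 + c^2)


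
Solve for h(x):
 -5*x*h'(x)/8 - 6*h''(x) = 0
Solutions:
 h(x) = C1 + C2*erf(sqrt(30)*x/24)


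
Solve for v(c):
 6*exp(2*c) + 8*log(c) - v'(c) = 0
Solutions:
 v(c) = C1 + 8*c*log(c) - 8*c + 3*exp(2*c)


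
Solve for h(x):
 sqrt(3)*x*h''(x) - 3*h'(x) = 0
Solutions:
 h(x) = C1 + C2*x^(1 + sqrt(3))


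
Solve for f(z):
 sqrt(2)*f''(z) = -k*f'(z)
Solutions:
 f(z) = C1 + C2*exp(-sqrt(2)*k*z/2)


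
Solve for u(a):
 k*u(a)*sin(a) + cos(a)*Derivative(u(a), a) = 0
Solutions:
 u(a) = C1*exp(k*log(cos(a)))


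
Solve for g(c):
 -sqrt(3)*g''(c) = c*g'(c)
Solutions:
 g(c) = C1 + C2*erf(sqrt(2)*3^(3/4)*c/6)


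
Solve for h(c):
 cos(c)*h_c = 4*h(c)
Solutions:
 h(c) = C1*(sin(c)^2 + 2*sin(c) + 1)/(sin(c)^2 - 2*sin(c) + 1)


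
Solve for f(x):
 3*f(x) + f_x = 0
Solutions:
 f(x) = C1*exp(-3*x)


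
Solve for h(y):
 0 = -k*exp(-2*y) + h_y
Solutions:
 h(y) = C1 - k*exp(-2*y)/2


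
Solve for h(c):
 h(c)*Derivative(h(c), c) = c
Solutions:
 h(c) = -sqrt(C1 + c^2)
 h(c) = sqrt(C1 + c^2)


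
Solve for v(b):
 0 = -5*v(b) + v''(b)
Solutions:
 v(b) = C1*exp(-sqrt(5)*b) + C2*exp(sqrt(5)*b)


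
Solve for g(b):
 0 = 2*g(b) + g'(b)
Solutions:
 g(b) = C1*exp(-2*b)


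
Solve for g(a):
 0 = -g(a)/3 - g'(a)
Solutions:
 g(a) = C1*exp(-a/3)


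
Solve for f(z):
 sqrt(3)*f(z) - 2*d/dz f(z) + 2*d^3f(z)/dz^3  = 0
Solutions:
 f(z) = C1*exp(2^(1/3)*sqrt(3)*z*(2*2^(1/3)/(sqrt(65) + 9)^(1/3) + (sqrt(65) + 9)^(1/3))/12)*sin(2^(1/3)*z*(-(sqrt(65) + 9)^(1/3) + 2*2^(1/3)/(sqrt(65) + 9)^(1/3))/4) + C2*exp(2^(1/3)*sqrt(3)*z*(2*2^(1/3)/(sqrt(65) + 9)^(1/3) + (sqrt(65) + 9)^(1/3))/12)*cos(2^(1/3)*z*(-(sqrt(65) + 9)^(1/3) + 2*2^(1/3)/(sqrt(65) + 9)^(1/3))/4) + C3*exp(-2^(1/3)*sqrt(3)*z*(2*2^(1/3)/(sqrt(65) + 9)^(1/3) + (sqrt(65) + 9)^(1/3))/6)


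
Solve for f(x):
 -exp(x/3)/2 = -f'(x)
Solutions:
 f(x) = C1 + 3*exp(x/3)/2


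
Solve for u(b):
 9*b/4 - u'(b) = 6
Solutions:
 u(b) = C1 + 9*b^2/8 - 6*b


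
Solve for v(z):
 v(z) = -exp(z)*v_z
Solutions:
 v(z) = C1*exp(exp(-z))


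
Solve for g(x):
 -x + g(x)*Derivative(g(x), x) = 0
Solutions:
 g(x) = -sqrt(C1 + x^2)
 g(x) = sqrt(C1 + x^2)


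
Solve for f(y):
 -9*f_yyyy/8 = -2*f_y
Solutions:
 f(y) = C1 + C4*exp(2*6^(1/3)*y/3) + (C2*sin(2^(1/3)*3^(5/6)*y/3) + C3*cos(2^(1/3)*3^(5/6)*y/3))*exp(-6^(1/3)*y/3)


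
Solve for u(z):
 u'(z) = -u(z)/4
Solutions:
 u(z) = C1*exp(-z/4)


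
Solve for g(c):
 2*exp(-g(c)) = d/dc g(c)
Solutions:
 g(c) = log(C1 + 2*c)


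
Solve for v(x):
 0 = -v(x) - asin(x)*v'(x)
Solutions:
 v(x) = C1*exp(-Integral(1/asin(x), x))


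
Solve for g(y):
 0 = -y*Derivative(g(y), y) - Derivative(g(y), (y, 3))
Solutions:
 g(y) = C1 + Integral(C2*airyai(-y) + C3*airybi(-y), y)


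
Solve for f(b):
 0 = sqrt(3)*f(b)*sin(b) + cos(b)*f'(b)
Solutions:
 f(b) = C1*cos(b)^(sqrt(3))


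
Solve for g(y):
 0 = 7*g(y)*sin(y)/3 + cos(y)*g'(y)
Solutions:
 g(y) = C1*cos(y)^(7/3)


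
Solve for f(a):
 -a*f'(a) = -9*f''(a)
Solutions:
 f(a) = C1 + C2*erfi(sqrt(2)*a/6)


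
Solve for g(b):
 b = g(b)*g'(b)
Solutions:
 g(b) = -sqrt(C1 + b^2)
 g(b) = sqrt(C1 + b^2)


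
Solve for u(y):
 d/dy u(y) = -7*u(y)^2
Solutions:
 u(y) = 1/(C1 + 7*y)


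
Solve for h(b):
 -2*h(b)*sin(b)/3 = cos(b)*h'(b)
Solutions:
 h(b) = C1*cos(b)^(2/3)


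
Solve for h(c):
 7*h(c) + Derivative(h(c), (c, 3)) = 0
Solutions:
 h(c) = C3*exp(-7^(1/3)*c) + (C1*sin(sqrt(3)*7^(1/3)*c/2) + C2*cos(sqrt(3)*7^(1/3)*c/2))*exp(7^(1/3)*c/2)


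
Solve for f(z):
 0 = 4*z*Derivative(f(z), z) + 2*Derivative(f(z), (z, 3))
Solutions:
 f(z) = C1 + Integral(C2*airyai(-2^(1/3)*z) + C3*airybi(-2^(1/3)*z), z)


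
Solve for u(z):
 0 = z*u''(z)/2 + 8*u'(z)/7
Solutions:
 u(z) = C1 + C2/z^(9/7)


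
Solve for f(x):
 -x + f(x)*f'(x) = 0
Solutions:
 f(x) = -sqrt(C1 + x^2)
 f(x) = sqrt(C1 + x^2)


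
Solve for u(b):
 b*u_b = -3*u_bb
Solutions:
 u(b) = C1 + C2*erf(sqrt(6)*b/6)


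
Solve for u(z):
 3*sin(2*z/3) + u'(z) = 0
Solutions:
 u(z) = C1 + 9*cos(2*z/3)/2


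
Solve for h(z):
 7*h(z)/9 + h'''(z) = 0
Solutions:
 h(z) = C3*exp(-21^(1/3)*z/3) + (C1*sin(3^(5/6)*7^(1/3)*z/6) + C2*cos(3^(5/6)*7^(1/3)*z/6))*exp(21^(1/3)*z/6)


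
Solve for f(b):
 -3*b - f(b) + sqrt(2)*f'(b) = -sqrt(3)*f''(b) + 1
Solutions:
 f(b) = C1*exp(sqrt(6)*b*(-1 + sqrt(1 + 2*sqrt(3)))/6) + C2*exp(-sqrt(6)*b*(1 + sqrt(1 + 2*sqrt(3)))/6) - 3*b - 3*sqrt(2) - 1


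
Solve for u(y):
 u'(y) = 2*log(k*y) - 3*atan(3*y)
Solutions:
 u(y) = C1 + 2*y*log(k*y) - 3*y*atan(3*y) - 2*y + log(9*y^2 + 1)/2


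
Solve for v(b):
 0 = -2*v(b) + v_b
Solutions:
 v(b) = C1*exp(2*b)


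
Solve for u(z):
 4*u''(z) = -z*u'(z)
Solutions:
 u(z) = C1 + C2*erf(sqrt(2)*z/4)


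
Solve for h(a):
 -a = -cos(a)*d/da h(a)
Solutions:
 h(a) = C1 + Integral(a/cos(a), a)


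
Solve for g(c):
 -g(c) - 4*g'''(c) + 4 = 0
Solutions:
 g(c) = C3*exp(-2^(1/3)*c/2) + (C1*sin(2^(1/3)*sqrt(3)*c/4) + C2*cos(2^(1/3)*sqrt(3)*c/4))*exp(2^(1/3)*c/4) + 4


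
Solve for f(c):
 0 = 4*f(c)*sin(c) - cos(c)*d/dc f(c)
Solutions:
 f(c) = C1/cos(c)^4


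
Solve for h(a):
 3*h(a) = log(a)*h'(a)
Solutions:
 h(a) = C1*exp(3*li(a))


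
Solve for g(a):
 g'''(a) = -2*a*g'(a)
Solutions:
 g(a) = C1 + Integral(C2*airyai(-2^(1/3)*a) + C3*airybi(-2^(1/3)*a), a)


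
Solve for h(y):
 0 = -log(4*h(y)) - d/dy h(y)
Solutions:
 Integral(1/(log(_y) + 2*log(2)), (_y, h(y))) = C1 - y


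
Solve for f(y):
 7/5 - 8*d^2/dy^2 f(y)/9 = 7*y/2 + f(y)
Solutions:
 f(y) = C1*sin(3*sqrt(2)*y/4) + C2*cos(3*sqrt(2)*y/4) - 7*y/2 + 7/5


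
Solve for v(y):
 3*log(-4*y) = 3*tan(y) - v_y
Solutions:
 v(y) = C1 - 3*y*log(-y) - 6*y*log(2) + 3*y - 3*log(cos(y))


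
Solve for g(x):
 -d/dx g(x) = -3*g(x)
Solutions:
 g(x) = C1*exp(3*x)


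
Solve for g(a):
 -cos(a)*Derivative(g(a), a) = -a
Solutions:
 g(a) = C1 + Integral(a/cos(a), a)


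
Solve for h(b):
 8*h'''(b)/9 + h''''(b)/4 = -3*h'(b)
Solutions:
 h(b) = C1 + C2*exp(b*(-64 + 512*2^(2/3)/(243*sqrt(91817) + 75433)^(1/3) + 2^(1/3)*(243*sqrt(91817) + 75433)^(1/3))/54)*sin(2^(1/3)*sqrt(3)*b*(-(243*sqrt(91817) + 75433)^(1/3) + 512*2^(1/3)/(243*sqrt(91817) + 75433)^(1/3))/54) + C3*exp(b*(-64 + 512*2^(2/3)/(243*sqrt(91817) + 75433)^(1/3) + 2^(1/3)*(243*sqrt(91817) + 75433)^(1/3))/54)*cos(2^(1/3)*sqrt(3)*b*(-(243*sqrt(91817) + 75433)^(1/3) + 512*2^(1/3)/(243*sqrt(91817) + 75433)^(1/3))/54) + C4*exp(-b*(512*2^(2/3)/(243*sqrt(91817) + 75433)^(1/3) + 32 + 2^(1/3)*(243*sqrt(91817) + 75433)^(1/3))/27)


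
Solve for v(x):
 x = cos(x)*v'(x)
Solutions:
 v(x) = C1 + Integral(x/cos(x), x)


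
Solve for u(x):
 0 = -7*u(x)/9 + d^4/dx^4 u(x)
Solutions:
 u(x) = C1*exp(-sqrt(3)*7^(1/4)*x/3) + C2*exp(sqrt(3)*7^(1/4)*x/3) + C3*sin(sqrt(3)*7^(1/4)*x/3) + C4*cos(sqrt(3)*7^(1/4)*x/3)


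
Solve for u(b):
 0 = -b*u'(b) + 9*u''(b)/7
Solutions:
 u(b) = C1 + C2*erfi(sqrt(14)*b/6)


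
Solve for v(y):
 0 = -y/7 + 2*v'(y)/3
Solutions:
 v(y) = C1 + 3*y^2/28


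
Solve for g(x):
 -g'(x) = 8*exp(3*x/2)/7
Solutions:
 g(x) = C1 - 16*exp(3*x/2)/21


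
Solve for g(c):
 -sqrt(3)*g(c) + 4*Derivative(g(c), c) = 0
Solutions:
 g(c) = C1*exp(sqrt(3)*c/4)


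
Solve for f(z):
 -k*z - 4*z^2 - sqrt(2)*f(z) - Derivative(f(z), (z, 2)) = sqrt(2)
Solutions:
 f(z) = C1*sin(2^(1/4)*z) + C2*cos(2^(1/4)*z) - sqrt(2)*k*z/2 - 2*sqrt(2)*z^2 + 3


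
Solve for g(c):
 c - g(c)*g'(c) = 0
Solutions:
 g(c) = -sqrt(C1 + c^2)
 g(c) = sqrt(C1 + c^2)


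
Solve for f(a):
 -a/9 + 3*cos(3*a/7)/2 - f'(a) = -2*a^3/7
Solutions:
 f(a) = C1 + a^4/14 - a^2/18 + 7*sin(3*a/7)/2


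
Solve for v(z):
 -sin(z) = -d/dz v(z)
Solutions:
 v(z) = C1 - cos(z)


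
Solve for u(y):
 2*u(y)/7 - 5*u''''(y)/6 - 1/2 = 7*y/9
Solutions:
 u(y) = C1*exp(-sqrt(2)*3^(1/4)*35^(3/4)*y/35) + C2*exp(sqrt(2)*3^(1/4)*35^(3/4)*y/35) + C3*sin(sqrt(2)*3^(1/4)*35^(3/4)*y/35) + C4*cos(sqrt(2)*3^(1/4)*35^(3/4)*y/35) + 49*y/18 + 7/4


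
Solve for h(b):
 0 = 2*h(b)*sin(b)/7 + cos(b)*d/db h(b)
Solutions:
 h(b) = C1*cos(b)^(2/7)


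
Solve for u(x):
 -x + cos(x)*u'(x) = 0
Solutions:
 u(x) = C1 + Integral(x/cos(x), x)


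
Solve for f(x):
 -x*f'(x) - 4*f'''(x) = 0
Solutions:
 f(x) = C1 + Integral(C2*airyai(-2^(1/3)*x/2) + C3*airybi(-2^(1/3)*x/2), x)


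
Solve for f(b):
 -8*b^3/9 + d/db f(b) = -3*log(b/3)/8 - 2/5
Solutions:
 f(b) = C1 + 2*b^4/9 - 3*b*log(b)/8 - b/40 + 3*b*log(3)/8


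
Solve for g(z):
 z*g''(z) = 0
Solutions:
 g(z) = C1 + C2*z


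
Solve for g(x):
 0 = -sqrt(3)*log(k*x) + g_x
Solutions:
 g(x) = C1 + sqrt(3)*x*log(k*x) - sqrt(3)*x


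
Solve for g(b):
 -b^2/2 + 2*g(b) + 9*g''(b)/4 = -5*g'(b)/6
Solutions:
 g(b) = b^2/4 - 5*b/24 + (C1*sin(sqrt(623)*b/27) + C2*cos(sqrt(623)*b/27))*exp(-5*b/27) - 137/288


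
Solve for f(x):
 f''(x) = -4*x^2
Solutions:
 f(x) = C1 + C2*x - x^4/3


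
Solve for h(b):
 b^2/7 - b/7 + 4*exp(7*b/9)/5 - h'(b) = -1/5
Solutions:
 h(b) = C1 + b^3/21 - b^2/14 + b/5 + 36*exp(7*b/9)/35


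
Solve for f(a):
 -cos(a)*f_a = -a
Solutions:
 f(a) = C1 + Integral(a/cos(a), a)


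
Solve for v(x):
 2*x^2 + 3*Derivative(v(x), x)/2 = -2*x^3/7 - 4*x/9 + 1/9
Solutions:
 v(x) = C1 - x^4/21 - 4*x^3/9 - 4*x^2/27 + 2*x/27


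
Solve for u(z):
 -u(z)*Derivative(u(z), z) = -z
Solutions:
 u(z) = -sqrt(C1 + z^2)
 u(z) = sqrt(C1 + z^2)


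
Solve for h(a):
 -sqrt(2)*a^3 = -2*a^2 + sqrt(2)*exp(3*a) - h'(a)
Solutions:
 h(a) = C1 + sqrt(2)*a^4/4 - 2*a^3/3 + sqrt(2)*exp(3*a)/3


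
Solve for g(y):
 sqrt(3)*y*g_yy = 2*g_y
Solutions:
 g(y) = C1 + C2*y^(1 + 2*sqrt(3)/3)


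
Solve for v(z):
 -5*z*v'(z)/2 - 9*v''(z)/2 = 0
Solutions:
 v(z) = C1 + C2*erf(sqrt(10)*z/6)


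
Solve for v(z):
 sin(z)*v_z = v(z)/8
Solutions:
 v(z) = C1*(cos(z) - 1)^(1/16)/(cos(z) + 1)^(1/16)


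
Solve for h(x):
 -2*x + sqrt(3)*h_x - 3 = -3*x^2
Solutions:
 h(x) = C1 - sqrt(3)*x^3/3 + sqrt(3)*x^2/3 + sqrt(3)*x


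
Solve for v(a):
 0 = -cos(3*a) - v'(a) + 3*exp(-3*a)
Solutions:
 v(a) = C1 - sin(3*a)/3 - exp(-3*a)


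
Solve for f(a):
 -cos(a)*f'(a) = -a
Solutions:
 f(a) = C1 + Integral(a/cos(a), a)


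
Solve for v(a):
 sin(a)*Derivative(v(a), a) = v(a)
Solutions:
 v(a) = C1*sqrt(cos(a) - 1)/sqrt(cos(a) + 1)


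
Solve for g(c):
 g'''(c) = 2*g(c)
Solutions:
 g(c) = C3*exp(2^(1/3)*c) + (C1*sin(2^(1/3)*sqrt(3)*c/2) + C2*cos(2^(1/3)*sqrt(3)*c/2))*exp(-2^(1/3)*c/2)


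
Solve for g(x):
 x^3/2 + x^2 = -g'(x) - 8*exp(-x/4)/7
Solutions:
 g(x) = C1 - x^4/8 - x^3/3 + 32*exp(-x/4)/7


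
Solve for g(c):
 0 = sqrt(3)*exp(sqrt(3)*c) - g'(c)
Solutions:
 g(c) = C1 + exp(sqrt(3)*c)


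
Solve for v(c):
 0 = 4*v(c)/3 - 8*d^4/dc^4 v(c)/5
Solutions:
 v(c) = C1*exp(-5^(1/4)*6^(3/4)*c/6) + C2*exp(5^(1/4)*6^(3/4)*c/6) + C3*sin(5^(1/4)*6^(3/4)*c/6) + C4*cos(5^(1/4)*6^(3/4)*c/6)


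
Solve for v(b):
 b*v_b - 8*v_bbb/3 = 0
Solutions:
 v(b) = C1 + Integral(C2*airyai(3^(1/3)*b/2) + C3*airybi(3^(1/3)*b/2), b)


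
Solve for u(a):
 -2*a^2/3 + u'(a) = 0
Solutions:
 u(a) = C1 + 2*a^3/9


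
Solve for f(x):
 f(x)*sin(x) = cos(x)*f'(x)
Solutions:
 f(x) = C1/cos(x)


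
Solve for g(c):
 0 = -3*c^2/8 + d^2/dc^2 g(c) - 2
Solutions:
 g(c) = C1 + C2*c + c^4/32 + c^2


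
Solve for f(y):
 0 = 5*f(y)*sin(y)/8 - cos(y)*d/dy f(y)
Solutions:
 f(y) = C1/cos(y)^(5/8)


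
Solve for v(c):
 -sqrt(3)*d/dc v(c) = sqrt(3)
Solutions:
 v(c) = C1 - c


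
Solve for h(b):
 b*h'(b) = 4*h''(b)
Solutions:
 h(b) = C1 + C2*erfi(sqrt(2)*b/4)


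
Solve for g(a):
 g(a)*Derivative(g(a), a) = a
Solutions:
 g(a) = -sqrt(C1 + a^2)
 g(a) = sqrt(C1 + a^2)


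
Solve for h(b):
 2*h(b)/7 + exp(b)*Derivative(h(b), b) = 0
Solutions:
 h(b) = C1*exp(2*exp(-b)/7)


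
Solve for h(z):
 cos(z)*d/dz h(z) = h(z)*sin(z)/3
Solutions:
 h(z) = C1/cos(z)^(1/3)


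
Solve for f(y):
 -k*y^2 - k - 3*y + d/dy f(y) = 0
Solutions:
 f(y) = C1 + k*y^3/3 + k*y + 3*y^2/2


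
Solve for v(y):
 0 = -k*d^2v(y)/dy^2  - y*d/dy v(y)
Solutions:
 v(y) = C1 + C2*sqrt(k)*erf(sqrt(2)*y*sqrt(1/k)/2)


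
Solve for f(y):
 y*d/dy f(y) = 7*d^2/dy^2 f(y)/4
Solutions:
 f(y) = C1 + C2*erfi(sqrt(14)*y/7)


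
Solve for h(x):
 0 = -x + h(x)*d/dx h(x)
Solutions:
 h(x) = -sqrt(C1 + x^2)
 h(x) = sqrt(C1 + x^2)


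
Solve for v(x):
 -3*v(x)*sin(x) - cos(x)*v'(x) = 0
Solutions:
 v(x) = C1*cos(x)^3


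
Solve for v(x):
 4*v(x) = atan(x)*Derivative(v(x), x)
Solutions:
 v(x) = C1*exp(4*Integral(1/atan(x), x))


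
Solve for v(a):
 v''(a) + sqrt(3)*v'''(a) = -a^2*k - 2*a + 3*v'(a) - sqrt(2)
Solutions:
 v(a) = C1 + C2*exp(sqrt(3)*a*(-1 + sqrt(1 + 12*sqrt(3)))/6) + C3*exp(-sqrt(3)*a*(1 + sqrt(1 + 12*sqrt(3)))/6) + a^3*k/9 + a^2*k/9 + a^2/3 + 2*a*k/27 + 2*sqrt(3)*a*k/9 + 2*a/9 + sqrt(2)*a/3


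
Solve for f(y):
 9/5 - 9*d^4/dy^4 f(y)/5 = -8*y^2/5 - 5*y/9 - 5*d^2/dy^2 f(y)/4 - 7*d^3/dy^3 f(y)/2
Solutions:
 f(y) = C1 + C2*y + C3*exp(5*y*(7 - sqrt(85))/36) + C4*exp(5*y*(7 + sqrt(85))/36) - 8*y^4/75 + 3782*y^3/3375 - 67366*y^2/5625


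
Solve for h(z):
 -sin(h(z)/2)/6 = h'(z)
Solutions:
 z/6 + log(cos(h(z)/2) - 1) - log(cos(h(z)/2) + 1) = C1


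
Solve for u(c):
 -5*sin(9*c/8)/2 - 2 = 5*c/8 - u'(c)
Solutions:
 u(c) = C1 + 5*c^2/16 + 2*c - 20*cos(9*c/8)/9


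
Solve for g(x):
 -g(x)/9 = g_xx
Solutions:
 g(x) = C1*sin(x/3) + C2*cos(x/3)


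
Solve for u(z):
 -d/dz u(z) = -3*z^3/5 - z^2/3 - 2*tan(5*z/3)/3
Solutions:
 u(z) = C1 + 3*z^4/20 + z^3/9 - 2*log(cos(5*z/3))/5


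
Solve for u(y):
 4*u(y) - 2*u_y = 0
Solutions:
 u(y) = C1*exp(2*y)


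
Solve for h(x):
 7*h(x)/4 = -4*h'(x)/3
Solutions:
 h(x) = C1*exp(-21*x/16)


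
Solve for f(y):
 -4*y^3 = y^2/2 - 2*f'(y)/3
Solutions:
 f(y) = C1 + 3*y^4/2 + y^3/4


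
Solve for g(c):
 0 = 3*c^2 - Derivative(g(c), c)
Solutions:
 g(c) = C1 + c^3


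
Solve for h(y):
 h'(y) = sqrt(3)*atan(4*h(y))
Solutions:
 Integral(1/atan(4*_y), (_y, h(y))) = C1 + sqrt(3)*y


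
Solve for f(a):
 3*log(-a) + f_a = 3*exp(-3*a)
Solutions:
 f(a) = C1 - 3*a*log(-a) + 3*a - exp(-3*a)


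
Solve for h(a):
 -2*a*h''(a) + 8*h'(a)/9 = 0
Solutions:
 h(a) = C1 + C2*a^(13/9)


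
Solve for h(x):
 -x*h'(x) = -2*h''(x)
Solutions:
 h(x) = C1 + C2*erfi(x/2)


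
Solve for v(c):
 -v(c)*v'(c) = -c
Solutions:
 v(c) = -sqrt(C1 + c^2)
 v(c) = sqrt(C1 + c^2)


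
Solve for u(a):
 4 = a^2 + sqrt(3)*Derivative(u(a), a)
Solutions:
 u(a) = C1 - sqrt(3)*a^3/9 + 4*sqrt(3)*a/3


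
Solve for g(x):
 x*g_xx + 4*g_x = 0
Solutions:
 g(x) = C1 + C2/x^3


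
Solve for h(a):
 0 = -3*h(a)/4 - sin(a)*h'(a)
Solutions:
 h(a) = C1*(cos(a) + 1)^(3/8)/(cos(a) - 1)^(3/8)


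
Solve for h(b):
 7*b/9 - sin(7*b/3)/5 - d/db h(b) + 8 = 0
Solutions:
 h(b) = C1 + 7*b^2/18 + 8*b + 3*cos(7*b/3)/35


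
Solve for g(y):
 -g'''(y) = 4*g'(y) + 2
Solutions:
 g(y) = C1 + C2*sin(2*y) + C3*cos(2*y) - y/2


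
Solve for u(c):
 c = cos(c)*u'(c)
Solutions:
 u(c) = C1 + Integral(c/cos(c), c)
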